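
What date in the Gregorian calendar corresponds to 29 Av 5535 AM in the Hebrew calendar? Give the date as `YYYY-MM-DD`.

1775-08-25

Both dates share Julian Day Number 2369602; in the Gregorian calendar that is 25 August 1775 CE.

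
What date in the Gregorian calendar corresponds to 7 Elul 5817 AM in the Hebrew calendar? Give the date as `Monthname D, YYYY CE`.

September 6, 2057 CE

Both dates share Julian Day Number 2472613; in the Gregorian calendar that is 6 September 2057 CE.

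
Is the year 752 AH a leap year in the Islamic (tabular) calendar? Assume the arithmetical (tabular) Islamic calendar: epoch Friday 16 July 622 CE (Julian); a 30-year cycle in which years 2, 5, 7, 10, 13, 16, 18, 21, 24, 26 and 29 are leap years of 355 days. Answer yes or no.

yes

Year 752 AH is year 2 of its 30-year cycle; leap positions are 2, 5, 7, 10, 13, 16, 18, 21, 24, 26, 29, so it is a leap year (355 days).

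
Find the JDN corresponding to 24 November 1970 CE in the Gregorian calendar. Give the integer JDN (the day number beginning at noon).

2440915

JDN 2299161 is 15 October 1582 CE (Gregorian); the target day is +141754 days from there, so JDN = 2440915.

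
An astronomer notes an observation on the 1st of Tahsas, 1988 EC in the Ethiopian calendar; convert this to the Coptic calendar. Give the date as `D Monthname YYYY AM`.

Both dates share Julian Day Number 2450063; in the Coptic calendar that is 1 Koiak 1712 AM.

1 Koiak 1712 AM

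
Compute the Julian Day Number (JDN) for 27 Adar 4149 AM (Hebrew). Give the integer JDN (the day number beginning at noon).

In the proleptic Gregorian calendar the same day is 13 March 389.
JDN 2400001 is 17 November 1858 CE (Gregorian), MJD 0; the target day is −536790 days from there, so JDN = 1863211.

1863211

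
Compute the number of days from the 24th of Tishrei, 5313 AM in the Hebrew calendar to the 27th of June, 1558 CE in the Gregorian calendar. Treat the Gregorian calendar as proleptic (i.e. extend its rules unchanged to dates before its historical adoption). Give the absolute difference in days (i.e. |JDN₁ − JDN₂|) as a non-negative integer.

JDN of the first date = 2288211.
JDN of the second date = 2290285.
|2290285 − 2288211| = 2074.

2074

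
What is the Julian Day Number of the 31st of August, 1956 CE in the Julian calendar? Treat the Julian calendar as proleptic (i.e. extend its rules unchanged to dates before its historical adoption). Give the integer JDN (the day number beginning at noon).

2435730

In the Gregorian calendar the same day is 13 September 1956.
JDN 2451545 is 1 January 2000 CE (Gregorian); the target day is −15815 days from there, so JDN = 2435730.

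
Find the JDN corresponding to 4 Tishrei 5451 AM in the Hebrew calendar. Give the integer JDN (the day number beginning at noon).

2338570

Equivalently 7 September 1690 (Gregorian).
JDN 2400001 is 17 November 1858 CE (Gregorian), MJD 0; the target day is −61431 days from there, so JDN = 2338570.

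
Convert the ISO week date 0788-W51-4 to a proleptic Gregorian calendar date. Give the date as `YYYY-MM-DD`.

0788-12-22

ISO week 1 of 788 is the week containing the first Thursday of 788.
Week 51, day 4 (Thursday) lands on 0788-12-22.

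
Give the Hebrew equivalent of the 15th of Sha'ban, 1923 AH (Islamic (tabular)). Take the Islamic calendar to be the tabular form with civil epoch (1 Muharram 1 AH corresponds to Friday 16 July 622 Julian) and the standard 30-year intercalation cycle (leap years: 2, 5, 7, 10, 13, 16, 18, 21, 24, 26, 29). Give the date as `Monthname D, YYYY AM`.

Kislev 16, 6248 AM

Julian Day Number of the source date = 2629754.
Converting JDN 2629754 to the Hebrew calendar gives 16 Kislev 6248 AM.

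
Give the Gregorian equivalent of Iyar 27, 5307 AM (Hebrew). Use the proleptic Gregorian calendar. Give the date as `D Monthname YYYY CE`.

Both dates share Julian Day Number 2286236; in the Gregorian calendar that is 27 May 1547 CE.

27 May 1547 CE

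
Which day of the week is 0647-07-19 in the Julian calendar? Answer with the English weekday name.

In the proleptic Gregorian calendar this is 22 July 647 (JDN 1957574).
1957574 ≡ 3 (mod 7); counting from Monday = 0 gives Thursday.

Thursday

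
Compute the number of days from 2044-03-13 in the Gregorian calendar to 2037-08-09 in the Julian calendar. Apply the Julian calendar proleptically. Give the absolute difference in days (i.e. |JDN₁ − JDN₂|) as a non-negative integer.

JDN of the first date = 2467688.
JDN of the second date = 2465293.
|2465293 − 2467688| = 2395.

2395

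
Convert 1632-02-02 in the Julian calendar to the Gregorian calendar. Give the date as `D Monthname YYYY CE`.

For dates in this range the Gregorian date is 10 days ahead of the Julian.
2 February 1632 Julian + 10 days → 12 February 1632 Gregorian.

12 February 1632 CE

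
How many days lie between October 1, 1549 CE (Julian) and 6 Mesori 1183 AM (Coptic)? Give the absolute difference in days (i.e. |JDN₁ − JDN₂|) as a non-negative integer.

30014

First date → JDN 2287104; second date → JDN 2257090.
The interval is |2287104 − 2257090| = 30014 days.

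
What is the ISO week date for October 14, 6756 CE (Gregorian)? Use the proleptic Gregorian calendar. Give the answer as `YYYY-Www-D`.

The weekday is Sunday (ISO weekday 7).
That Sunday belongs to ISO week 41 of ISO year 6756.

6756-W41-7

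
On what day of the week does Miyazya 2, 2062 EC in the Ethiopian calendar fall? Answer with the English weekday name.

Thursday

This is JDN 2477212 (10 April 2070 Gregorian).
Since JDN mod 7 = 3 (0 = Monday), the day is Thursday.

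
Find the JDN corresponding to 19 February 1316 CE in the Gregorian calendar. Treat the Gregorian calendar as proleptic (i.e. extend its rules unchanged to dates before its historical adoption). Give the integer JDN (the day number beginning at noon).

2201768

JDN 2299161 is 15 October 1582 CE (Gregorian); the target day is −97393 days from there, so JDN = 2201768.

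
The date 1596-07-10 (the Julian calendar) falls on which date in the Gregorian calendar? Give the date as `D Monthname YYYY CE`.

The Julian–Gregorian offset here is 10 days (Julian trailing).
10 July 1596 Julian + 10 days → 20 July 1596 Gregorian.

20 July 1596 CE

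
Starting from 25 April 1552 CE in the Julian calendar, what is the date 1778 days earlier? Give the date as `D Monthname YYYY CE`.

Counting 1778 days back from JDN 2288041 reaches JDN 2286263, which is 13 June 1547 CE.

13 June 1547 CE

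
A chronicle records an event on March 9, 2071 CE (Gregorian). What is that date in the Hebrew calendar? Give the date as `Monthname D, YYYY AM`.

Julian Day Number of the source date = 2477545.
Converting JDN 2477545 to the Hebrew calendar gives 8 Adar II 5831 AM.

Adar II 8, 5831 AM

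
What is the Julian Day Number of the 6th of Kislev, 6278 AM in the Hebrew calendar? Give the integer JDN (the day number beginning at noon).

2640700

In the Gregorian calendar the same day is 21 November 2517.
JDN 2451545 is 1 January 2000 CE (Gregorian); the target day is +189155 days from there, so JDN = 2640700.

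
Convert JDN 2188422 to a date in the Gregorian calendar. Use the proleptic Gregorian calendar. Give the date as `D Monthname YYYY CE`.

5 August 1279 CE

Counting from JDN 2299161 = 15 Oct 1582 gives an offset of -110739 days.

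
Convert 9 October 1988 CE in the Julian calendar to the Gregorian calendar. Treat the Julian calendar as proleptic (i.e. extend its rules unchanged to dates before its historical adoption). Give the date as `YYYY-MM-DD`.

1988-10-22

At this point the Julian calendar is 13 days behind the Gregorian.
9 October 1988 Julian + 13 days → 22 October 1988 Gregorian.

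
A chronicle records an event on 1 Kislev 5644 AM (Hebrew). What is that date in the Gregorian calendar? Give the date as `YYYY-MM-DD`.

Both dates share Julian Day Number 2409145; in the Gregorian calendar that is 30 November 1883 CE.

1883-11-30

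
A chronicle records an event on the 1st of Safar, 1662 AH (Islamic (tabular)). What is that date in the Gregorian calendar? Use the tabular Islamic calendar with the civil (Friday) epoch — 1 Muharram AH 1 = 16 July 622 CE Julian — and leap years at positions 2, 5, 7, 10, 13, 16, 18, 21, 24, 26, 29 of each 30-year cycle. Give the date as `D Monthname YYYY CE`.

Both dates share Julian Day Number 2537073; in the Gregorian calendar that is 3 March 2234 CE.

3 March 2234 CE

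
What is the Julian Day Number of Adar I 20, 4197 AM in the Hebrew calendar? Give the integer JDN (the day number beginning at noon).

1880714

Equivalently 12 February 437 (proleptic Gregorian).
JDN 2451545 is 1 January 2000 CE (Gregorian); the target day is −570831 days from there, so JDN = 1880714.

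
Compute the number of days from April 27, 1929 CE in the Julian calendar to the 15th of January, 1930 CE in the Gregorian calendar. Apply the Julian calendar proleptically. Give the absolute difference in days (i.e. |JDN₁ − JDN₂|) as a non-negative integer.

250

First date → JDN 2425742; second date → JDN 2425992.
The interval is |2425742 − 2425992| = 250 days.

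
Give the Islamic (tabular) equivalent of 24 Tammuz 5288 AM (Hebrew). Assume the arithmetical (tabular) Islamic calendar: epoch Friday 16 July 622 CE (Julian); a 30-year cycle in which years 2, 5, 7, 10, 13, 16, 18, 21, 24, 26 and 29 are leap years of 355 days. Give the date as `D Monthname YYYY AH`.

23 Shawwal 934 AH

Julian Day Number of the source date = 2279352.
Converting JDN 2279352 to the tabular Islamic calendar gives 23 Shawwal 934 AH.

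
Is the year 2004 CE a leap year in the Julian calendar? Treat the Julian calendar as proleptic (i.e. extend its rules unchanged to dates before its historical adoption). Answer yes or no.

yes

2004 mod 4 = 0, so it is a leap year in the Julian calendar.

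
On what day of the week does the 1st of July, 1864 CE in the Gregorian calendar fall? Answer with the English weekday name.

JDN 2402054 mod 7 = 4, and JDN 0 was a Monday, so this is a Friday.

Friday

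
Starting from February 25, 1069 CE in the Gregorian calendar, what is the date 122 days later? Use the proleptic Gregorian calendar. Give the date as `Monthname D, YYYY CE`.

Counting 122 days forward from JDN 2111560 reaches JDN 2111682, which is June 27, 1069 CE.

June 27, 1069 CE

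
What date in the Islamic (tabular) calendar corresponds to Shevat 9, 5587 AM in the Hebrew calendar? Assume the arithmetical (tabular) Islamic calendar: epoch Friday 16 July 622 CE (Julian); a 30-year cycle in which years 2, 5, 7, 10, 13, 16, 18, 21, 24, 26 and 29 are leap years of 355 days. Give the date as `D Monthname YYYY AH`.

Julian Day Number of the source date = 2388394.
Converting JDN 2388394 to the tabular Islamic calendar gives 9 Rajab 1242 AH.

9 Rajab 1242 AH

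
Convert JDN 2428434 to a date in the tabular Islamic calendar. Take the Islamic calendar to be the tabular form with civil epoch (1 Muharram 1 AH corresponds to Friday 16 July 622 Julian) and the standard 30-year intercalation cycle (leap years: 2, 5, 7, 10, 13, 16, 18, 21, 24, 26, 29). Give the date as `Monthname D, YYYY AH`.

Rajab 6, 1355 AH

JDN 2428434 is 22 September 1936 in the Gregorian calendar.
In the tabular Islamic calendar that day is Rajab 6, 1355 AH.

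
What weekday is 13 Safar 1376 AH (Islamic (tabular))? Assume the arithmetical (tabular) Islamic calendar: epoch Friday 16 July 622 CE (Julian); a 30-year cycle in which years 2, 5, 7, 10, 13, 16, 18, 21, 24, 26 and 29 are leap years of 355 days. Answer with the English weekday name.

Wednesday

Equivalently 19 September 1956 Gregorian, JDN 2435736.
JDN 2435736 mod 7 = 2, and JDN 0 was a Monday, so this is a Wednesday.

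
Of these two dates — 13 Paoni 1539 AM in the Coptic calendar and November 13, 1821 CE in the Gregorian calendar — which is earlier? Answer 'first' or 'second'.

second

First date → JDN 2387066; second date → JDN 2386483.
JDN 2386483 < JDN 2387066, so the second date is earlier.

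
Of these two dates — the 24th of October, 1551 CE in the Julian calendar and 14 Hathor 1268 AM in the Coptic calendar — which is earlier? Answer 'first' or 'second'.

first

First date → JDN 2287857; second date → JDN 2287875.
JDN 2287857 < JDN 2287875, so the first date is earlier.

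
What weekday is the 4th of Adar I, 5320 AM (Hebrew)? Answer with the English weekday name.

Thursday

Equivalently 11 February 1560 Gregorian, JDN 2290879.
2290879 ≡ 3 (mod 7); counting from Monday = 0 gives Thursday.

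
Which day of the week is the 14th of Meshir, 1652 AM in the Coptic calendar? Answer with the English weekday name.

Saturday

In the Gregorian calendar this is 22 February 1936 (JDN 2428221).
Since JDN mod 7 = 5 (0 = Monday), the day is Saturday.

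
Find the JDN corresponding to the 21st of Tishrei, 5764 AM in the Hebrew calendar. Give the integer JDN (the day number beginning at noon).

2452930

Equivalently 17 October 2003 (Gregorian).
JDN 2299161 is 15 October 1582 CE (Gregorian); the target day is +153769 days from there, so JDN = 2452930.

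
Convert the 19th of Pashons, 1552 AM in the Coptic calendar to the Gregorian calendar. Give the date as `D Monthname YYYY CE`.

26 May 1836 CE

Julian Day Number of the source date = 2391791.
Converting JDN 2391791 to the Gregorian calendar gives 26 May 1836 CE.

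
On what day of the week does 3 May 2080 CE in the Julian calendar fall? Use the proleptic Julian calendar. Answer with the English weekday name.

Equivalently 16 May 2080 Gregorian, JDN 2480901.
JDN 2480901 mod 7 = 3, and JDN 0 was a Monday, so this is a Thursday.

Thursday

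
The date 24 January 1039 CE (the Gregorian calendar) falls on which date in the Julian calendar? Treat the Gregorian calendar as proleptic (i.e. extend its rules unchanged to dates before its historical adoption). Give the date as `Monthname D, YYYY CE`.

The Julian–Gregorian offset here is 6 days (Julian trailing).
24 January 1039 Gregorian − 6 days → 18 January 1039 Julian.

January 18, 1039 CE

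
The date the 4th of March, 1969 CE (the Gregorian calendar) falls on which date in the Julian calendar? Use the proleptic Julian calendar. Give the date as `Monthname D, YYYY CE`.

At this point the Julian calendar is 13 days behind the Gregorian.
4 March 1969 Gregorian − 13 days → 19 February 1969 Julian.

February 19, 1969 CE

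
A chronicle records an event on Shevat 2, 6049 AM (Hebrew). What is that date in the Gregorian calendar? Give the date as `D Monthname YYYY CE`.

24 January 2289 CE

Julian Day Number of the source date = 2557124.
Converting JDN 2557124 to the Gregorian calendar gives 24 January 2289 CE.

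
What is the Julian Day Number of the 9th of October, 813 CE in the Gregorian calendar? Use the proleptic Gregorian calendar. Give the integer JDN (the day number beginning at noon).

JDN 2299161 is 15 October 1582 CE (Gregorian); the target day is −280877 days from there, so JDN = 2018284.

2018284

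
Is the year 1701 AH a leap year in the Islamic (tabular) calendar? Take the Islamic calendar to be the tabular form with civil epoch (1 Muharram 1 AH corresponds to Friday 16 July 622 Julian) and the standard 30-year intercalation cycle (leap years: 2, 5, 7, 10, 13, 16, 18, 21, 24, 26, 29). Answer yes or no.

yes

Year 1701 AH is year 21 of its 30-year cycle; leap positions are 2, 5, 7, 10, 13, 16, 18, 21, 24, 26, 29, so it is a leap year (355 days).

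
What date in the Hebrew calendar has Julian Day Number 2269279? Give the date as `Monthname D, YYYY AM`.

JDN 2269279 is 22 December 1500 in the proleptic Gregorian calendar.
In the Hebrew calendar that day is Tevet 21, 5261 AM.

Tevet 21, 5261 AM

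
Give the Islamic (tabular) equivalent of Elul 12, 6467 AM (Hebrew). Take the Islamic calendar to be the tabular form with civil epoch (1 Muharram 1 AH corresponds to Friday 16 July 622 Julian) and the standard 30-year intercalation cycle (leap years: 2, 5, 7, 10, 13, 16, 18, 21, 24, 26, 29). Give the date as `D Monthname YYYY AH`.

Both dates share Julian Day Number 2710014; in the tabular Islamic calendar that is 11 Safar 2150 AH.

11 Safar 2150 AH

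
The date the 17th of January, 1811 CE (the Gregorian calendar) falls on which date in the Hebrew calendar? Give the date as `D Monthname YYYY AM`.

Julian Day Number of the source date = 2382530.
Converting JDN 2382530 to the Hebrew calendar gives 21 Tevet 5571 AM.

21 Tevet 5571 AM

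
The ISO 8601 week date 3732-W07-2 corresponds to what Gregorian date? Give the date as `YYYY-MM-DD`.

3732-02-12

ISO week 1 of 3732 is the week containing the first Thursday of 3732.
Week 7, day 2 (Tuesday) lands on 3732-02-12.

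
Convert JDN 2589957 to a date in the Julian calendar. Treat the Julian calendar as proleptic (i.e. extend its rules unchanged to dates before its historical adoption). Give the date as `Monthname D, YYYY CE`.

JDN 2589957 is 17 December 2378 in the Gregorian calendar.
In the Julian calendar that day is December 1, 2378 CE.

December 1, 2378 CE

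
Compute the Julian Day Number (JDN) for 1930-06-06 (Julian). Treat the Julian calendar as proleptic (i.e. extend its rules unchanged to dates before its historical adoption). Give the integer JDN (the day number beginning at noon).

2426147

Equivalently 19 June 1930 (Gregorian).
JDN 2451545 is 1 January 2000 CE (Gregorian); the target day is −25398 days from there, so JDN = 2426147.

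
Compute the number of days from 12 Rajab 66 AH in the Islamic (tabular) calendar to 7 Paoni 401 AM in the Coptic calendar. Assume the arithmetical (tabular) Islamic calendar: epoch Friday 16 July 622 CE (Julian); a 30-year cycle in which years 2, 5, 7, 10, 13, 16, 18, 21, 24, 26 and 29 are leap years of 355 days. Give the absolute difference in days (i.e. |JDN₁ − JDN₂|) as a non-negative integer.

256

First date → JDN 1971662; second date → JDN 1971406.
The interval is |1971662 − 1971406| = 256 days.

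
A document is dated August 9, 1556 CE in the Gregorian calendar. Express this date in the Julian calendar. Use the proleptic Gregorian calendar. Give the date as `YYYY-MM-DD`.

The Julian–Gregorian offset here is 10 days (Julian trailing).
9 August 1556 Gregorian − 10 days → 30 July 1556 Julian.

1556-07-30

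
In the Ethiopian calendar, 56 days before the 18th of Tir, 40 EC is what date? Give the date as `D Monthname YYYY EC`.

JDN of the 18th of Tir, 40 EC = 1738603.
1738603 − 56 = 1738547.
JDN 1738547 in the Ethiopian calendar is 22 Hidar 40 EC.

22 Hidar 40 EC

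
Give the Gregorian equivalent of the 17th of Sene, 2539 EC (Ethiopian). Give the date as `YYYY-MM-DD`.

Julian Day Number of the source date = 2651511.
Converting JDN 2651511 to the Gregorian calendar gives 28 June 2547 CE.

2547-06-28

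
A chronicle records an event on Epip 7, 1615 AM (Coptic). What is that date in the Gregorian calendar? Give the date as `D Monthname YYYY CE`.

Julian Day Number of the source date = 2414849.
Converting JDN 2414849 to the Gregorian calendar gives 13 July 1899 CE.

13 July 1899 CE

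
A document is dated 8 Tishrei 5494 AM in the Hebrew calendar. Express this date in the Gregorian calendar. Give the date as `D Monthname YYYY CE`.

17 September 1733 CE

Both dates share Julian Day Number 2354285; in the Gregorian calendar that is 17 September 1733 CE.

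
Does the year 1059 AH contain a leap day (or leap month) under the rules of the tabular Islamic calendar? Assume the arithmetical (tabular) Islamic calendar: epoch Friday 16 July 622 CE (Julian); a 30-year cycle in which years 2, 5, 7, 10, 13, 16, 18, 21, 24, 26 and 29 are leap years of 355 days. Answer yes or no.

Year 1059 AH is year 9 of its 30-year cycle; leap positions are 2, 5, 7, 10, 13, 16, 18, 21, 24, 26, 29, so it is a common year (354 days).

no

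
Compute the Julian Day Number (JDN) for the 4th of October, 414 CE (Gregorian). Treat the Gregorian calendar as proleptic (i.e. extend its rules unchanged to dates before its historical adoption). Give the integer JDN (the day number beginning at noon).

JDN 2400001 is 17 November 1858 CE (Gregorian), MJD 0; the target day is −527454 days from there, so JDN = 1872547.

1872547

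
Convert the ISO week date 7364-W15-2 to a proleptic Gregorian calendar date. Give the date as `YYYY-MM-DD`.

7364-04-10

ISO week 1 of 7364 is the week containing the first Thursday of 7364.
Week 15, day 2 (Tuesday) lands on 7364-04-10.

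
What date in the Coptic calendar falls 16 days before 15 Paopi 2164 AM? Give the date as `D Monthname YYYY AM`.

29 Thout 2164 AM

The starting date is JDN 2615110; 2615110 − 16 = 2615094.
JDN 2615094 corresponds to 29 Thout 2164 AM.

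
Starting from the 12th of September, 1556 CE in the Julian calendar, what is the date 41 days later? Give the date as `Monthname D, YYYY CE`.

October 23, 1556 CE

The starting date is JDN 2289642; 2289642 + 41 = 2289683.
JDN 2289683 corresponds to October 23, 1556 CE.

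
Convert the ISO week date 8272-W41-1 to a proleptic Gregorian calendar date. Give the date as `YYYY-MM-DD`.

ISO week 1 of 8272 is the week containing the first Thursday of 8272.
Week 41, day 1 (Monday) lands on 8272-10-07.

8272-10-07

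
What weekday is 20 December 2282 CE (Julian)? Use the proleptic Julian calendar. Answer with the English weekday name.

Equivalently 4 January 2283 Gregorian, JDN 2554912.
JDN 2554912 mod 7 = 3, and JDN 0 was a Monday, so this is a Thursday.

Thursday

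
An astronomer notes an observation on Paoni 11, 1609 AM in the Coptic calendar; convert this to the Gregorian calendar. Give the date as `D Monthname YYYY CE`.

17 June 1893 CE

Both dates share Julian Day Number 2412632; in the Gregorian calendar that is 17 June 1893 CE.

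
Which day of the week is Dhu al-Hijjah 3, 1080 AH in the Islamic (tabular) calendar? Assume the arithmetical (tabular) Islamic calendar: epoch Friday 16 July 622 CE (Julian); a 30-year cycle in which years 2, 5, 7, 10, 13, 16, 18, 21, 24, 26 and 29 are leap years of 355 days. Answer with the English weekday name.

Thursday

Equivalently 24 April 1670 Gregorian, JDN 2331129.
2331129 ≡ 3 (mod 7); counting from Monday = 0 gives Thursday.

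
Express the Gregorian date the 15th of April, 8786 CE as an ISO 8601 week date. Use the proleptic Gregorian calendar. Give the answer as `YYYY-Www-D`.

8786-W16-2

The weekday is Tuesday (ISO weekday 2).
That Tuesday belongs to ISO week 16 of ISO year 8786.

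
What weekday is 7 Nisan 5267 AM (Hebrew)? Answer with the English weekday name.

Saturday

In the proleptic Gregorian calendar this is 30 March 1507 (JDN 2271568).
2271568 ≡ 5 (mod 7); counting from Monday = 0 gives Saturday.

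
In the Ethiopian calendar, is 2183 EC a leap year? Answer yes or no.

yes

2183 mod 4 = 3; in the Ethiopian calendar a year is leap when year mod 4 = 3, so it is a leap year.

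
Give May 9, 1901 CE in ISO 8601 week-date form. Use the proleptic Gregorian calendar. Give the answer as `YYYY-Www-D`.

The weekday is Thursday (ISO weekday 4).
That Thursday belongs to ISO week 19 of ISO year 1901.

1901-W19-4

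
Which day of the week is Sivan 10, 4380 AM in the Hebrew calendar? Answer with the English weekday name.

Sunday

This is JDN 1947651 (21 May 620 Gregorian).
JDN 1947651 mod 7 = 6, and JDN 0 was a Monday, so this is a Sunday.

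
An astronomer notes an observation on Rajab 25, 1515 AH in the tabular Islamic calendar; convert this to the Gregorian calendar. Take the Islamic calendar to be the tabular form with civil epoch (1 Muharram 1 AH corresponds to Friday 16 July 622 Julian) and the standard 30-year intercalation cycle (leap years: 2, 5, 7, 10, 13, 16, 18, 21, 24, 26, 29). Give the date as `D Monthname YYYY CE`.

5 January 2092 CE

Both dates share Julian Day Number 2485152; in the Gregorian calendar that is 5 January 2092 CE.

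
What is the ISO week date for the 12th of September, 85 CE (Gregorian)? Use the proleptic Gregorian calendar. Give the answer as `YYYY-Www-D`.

0085-W37-3

The weekday is Wednesday (ISO weekday 3).
That Wednesday belongs to ISO week 37 of ISO year 85.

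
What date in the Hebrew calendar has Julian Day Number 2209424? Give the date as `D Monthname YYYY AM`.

24 Shevat 5097 AM

The proleptic Gregorian equivalent of JDN 2209424 is 4 February 1337.
In the Hebrew calendar that day is 24 Shevat 5097 AM.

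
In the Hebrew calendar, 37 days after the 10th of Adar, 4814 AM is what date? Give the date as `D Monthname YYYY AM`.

18 Nisan 4814 AM

The starting date is JDN 2106082; 2106082 + 37 = 2106119.
JDN 2106119 corresponds to 18 Nisan 4814 AM.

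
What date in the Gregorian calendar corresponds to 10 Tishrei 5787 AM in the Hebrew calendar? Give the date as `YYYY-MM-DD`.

Both dates share Julian Day Number 2461305; in the Gregorian calendar that is 21 September 2026 CE.

2026-09-21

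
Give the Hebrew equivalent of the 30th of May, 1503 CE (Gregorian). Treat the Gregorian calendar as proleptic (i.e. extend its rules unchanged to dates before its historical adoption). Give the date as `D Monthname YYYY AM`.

Julian Day Number of the source date = 2270168.
Converting JDN 2270168 to the Hebrew calendar gives 24 Iyar 5263 AM.

24 Iyar 5263 AM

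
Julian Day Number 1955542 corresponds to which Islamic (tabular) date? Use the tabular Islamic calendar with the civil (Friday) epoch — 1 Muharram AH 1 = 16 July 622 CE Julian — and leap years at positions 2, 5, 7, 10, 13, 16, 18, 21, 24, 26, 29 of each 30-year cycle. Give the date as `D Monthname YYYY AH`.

16 Muharram 21 AH

JDN 1955542 is 28 December 641 in the proleptic Gregorian calendar.
In the tabular Islamic calendar that day is 16 Muharram 21 AH.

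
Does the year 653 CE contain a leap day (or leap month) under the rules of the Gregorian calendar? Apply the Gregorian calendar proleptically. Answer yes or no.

653 is not divisible by 4, so it is a common year.

no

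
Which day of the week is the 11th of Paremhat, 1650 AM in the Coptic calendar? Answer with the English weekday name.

Tuesday

In the Gregorian calendar this is 20 March 1934 (JDN 2427517).
2427517 ≡ 1 (mod 7); counting from Monday = 0 gives Tuesday.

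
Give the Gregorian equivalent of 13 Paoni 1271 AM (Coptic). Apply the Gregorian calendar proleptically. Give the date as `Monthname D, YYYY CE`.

Julian Day Number of the source date = 2289179.
Converting JDN 2289179 to the Gregorian calendar gives 17 June 1555 CE.

June 17, 1555 CE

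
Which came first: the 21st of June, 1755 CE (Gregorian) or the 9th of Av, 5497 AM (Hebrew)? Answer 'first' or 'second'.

The two dates have Julian Day Numbers 2362232 and 2355704 respectively.
Since 2355704 < 2362232, the second date comes first.

second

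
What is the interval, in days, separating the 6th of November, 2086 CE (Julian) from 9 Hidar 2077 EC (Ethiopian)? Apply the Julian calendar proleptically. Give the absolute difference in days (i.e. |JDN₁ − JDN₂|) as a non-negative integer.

731

First date → JDN 2483279; second date → JDN 2482548.
The interval is |2483279 − 2482548| = 731 days.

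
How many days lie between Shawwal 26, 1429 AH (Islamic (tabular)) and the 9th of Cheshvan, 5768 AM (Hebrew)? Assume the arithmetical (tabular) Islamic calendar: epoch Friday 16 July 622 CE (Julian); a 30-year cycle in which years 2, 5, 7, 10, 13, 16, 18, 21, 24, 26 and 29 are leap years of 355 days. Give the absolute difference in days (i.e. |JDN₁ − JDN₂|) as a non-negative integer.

372

JDN of the first date = 2454767.
JDN of the second date = 2454395.
|2454395 − 2454767| = 372.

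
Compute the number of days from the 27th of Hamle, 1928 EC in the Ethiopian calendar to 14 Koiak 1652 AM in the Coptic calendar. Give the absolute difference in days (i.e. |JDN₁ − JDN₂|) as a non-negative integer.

First date → JDN 2428384; second date → JDN 2428161.
The interval is |2428384 − 2428161| = 223 days.

223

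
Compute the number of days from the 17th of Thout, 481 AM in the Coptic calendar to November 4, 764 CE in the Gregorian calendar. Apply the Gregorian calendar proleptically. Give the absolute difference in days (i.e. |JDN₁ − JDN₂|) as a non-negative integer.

47

First date → JDN 2000366; second date → JDN 2000413.
The interval is |2000366 − 2000413| = 47 days.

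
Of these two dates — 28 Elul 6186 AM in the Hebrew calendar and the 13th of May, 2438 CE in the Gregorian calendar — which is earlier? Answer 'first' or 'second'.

First date → JDN 2607412; second date → JDN 2611654.
JDN 2607412 < JDN 2611654, so the first date is earlier.

first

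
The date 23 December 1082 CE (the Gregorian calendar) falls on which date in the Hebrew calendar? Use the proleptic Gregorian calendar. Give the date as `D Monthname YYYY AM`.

23 Tevet 4843 AM

Julian Day Number of the source date = 2116609.
Converting JDN 2116609 to the Hebrew calendar gives 23 Tevet 4843 AM.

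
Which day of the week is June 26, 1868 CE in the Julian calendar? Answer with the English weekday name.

In the Gregorian calendar this is 8 July 1868 (JDN 2403522).
2403522 ≡ 2 (mod 7); counting from Monday = 0 gives Wednesday.

Wednesday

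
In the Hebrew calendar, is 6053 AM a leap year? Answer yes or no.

yes

Hebrew year 6053 is year 11 of its 19-year Metonic cycle; leap years are at positions 3, 6, 8, 11, 14, 17, 19, so it is a leap year (13 months).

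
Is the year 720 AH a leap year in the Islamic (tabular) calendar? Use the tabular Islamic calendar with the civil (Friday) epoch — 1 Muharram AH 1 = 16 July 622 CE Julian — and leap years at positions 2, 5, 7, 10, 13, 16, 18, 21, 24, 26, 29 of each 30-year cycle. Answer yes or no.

Year 720 AH is year 30 of its 30-year cycle; leap positions are 2, 5, 7, 10, 13, 16, 18, 21, 24, 26, 29, so it is a common year (354 days).

no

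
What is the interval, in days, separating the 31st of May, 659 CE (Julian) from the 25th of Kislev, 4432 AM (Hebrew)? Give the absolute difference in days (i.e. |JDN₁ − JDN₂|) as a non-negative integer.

First date → JDN 1961908; second date → JDN 1966477.
The interval is |1961908 − 1966477| = 4569 days.

4569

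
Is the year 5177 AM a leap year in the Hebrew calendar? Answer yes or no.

Hebrew year 5177 is year 9 of its 19-year Metonic cycle; leap years are at positions 3, 6, 8, 11, 14, 17, 19, so it is a common year (12 months).

no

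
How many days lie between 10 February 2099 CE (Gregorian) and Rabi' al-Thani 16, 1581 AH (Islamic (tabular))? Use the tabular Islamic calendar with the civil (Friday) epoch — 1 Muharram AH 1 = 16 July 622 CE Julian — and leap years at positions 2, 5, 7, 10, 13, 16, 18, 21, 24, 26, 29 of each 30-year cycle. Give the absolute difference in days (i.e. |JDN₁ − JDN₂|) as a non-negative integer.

JDN of the first date = 2487745.
JDN of the second date = 2508443.
|2508443 − 2487745| = 20698.

20698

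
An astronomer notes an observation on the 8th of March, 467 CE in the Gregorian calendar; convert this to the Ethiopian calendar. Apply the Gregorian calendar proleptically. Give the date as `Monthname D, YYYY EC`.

Megabit 11, 459 EC

Both dates share Julian Day Number 1891695; in the Ethiopian calendar that is 11 Megabit 459 EC.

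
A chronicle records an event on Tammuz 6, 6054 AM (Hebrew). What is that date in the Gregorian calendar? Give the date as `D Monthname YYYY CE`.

1 July 2294 CE

Julian Day Number of the source date = 2559108.
Converting JDN 2559108 to the Gregorian calendar gives 1 July 2294 CE.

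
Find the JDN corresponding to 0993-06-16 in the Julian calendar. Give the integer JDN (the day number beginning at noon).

2083918

Equivalently 21 June 993 (proleptic Gregorian).
JDN 2299161 is 15 October 1582 CE (Gregorian); the target day is −215243 days from there, so JDN = 2083918.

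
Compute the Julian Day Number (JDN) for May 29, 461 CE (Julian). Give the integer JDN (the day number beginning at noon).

In the proleptic Gregorian calendar the same day is 30 May 461.
JDN 2299161 is 15 October 1582 CE (Gregorian); the target day is −409574 days from there, so JDN = 1889587.

1889587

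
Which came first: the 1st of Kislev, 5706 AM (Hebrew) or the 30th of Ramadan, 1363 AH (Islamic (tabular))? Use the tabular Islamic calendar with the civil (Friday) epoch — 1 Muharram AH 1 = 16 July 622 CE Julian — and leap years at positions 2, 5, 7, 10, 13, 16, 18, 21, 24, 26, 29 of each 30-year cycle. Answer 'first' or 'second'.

second

The two dates have Julian Day Numbers 2431766 and 2431352 respectively.
Since 2431352 < 2431766, the second date comes first.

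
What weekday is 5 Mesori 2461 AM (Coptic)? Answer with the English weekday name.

Friday

In the Gregorian calendar this is 17 August 2745 (JDN 2723879).
Since JDN mod 7 = 4 (0 = Monday), the day is Friday.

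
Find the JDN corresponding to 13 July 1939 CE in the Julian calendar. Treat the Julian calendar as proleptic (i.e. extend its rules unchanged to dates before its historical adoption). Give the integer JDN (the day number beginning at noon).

Equivalently 26 July 1939 (Gregorian).
JDN 2400001 is 17 November 1858 CE (Gregorian), MJD 0; the target day is +29470 days from there, so JDN = 2429471.

2429471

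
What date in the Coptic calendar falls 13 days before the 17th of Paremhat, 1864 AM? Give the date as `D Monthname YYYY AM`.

JDN of the 17th of Paremhat, 1864 AM = 2505687.
2505687 − 13 = 2505674.
JDN 2505674 in the Coptic calendar is 4 Paremhat 1864 AM.

4 Paremhat 1864 AM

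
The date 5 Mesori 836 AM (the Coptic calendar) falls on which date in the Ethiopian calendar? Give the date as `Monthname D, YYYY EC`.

The source date corresponds to 5 August 1120 in the proleptic Gregorian calendar (JDN 2130348).
That day falls on 5 Nehase 1112 EC in the Ethiopian calendar.

Nehase 5, 1112 EC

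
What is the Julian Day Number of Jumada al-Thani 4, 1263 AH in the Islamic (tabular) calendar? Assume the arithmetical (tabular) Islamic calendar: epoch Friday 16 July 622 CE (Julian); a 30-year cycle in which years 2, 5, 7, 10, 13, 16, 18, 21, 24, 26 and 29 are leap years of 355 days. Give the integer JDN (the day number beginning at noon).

Equivalently 20 May 1847 (Gregorian).
JDN 2451545 is 1 January 2000 CE (Gregorian); the target day is −55743 days from there, so JDN = 2395802.

2395802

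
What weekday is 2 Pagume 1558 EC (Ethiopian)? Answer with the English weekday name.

Sunday

This is JDN 2293276 (4 September 1566 Gregorian).
Since JDN mod 7 = 6 (0 = Monday), the day is Sunday.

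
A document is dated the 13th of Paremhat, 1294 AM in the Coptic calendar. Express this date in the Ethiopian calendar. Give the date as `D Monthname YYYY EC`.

13 Megabit 1570 EC

The source date corresponds to 19 March 1578 in the proleptic Gregorian calendar (JDN 2297490).
That day falls on 13 Megabit 1570 EC in the Ethiopian calendar.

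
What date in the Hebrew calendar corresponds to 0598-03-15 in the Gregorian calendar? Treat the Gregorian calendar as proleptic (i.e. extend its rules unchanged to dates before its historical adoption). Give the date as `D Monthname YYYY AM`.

28 Adar 4358 AM

Both dates share Julian Day Number 1939549; in the Hebrew calendar that is 28 Adar 4358 AM.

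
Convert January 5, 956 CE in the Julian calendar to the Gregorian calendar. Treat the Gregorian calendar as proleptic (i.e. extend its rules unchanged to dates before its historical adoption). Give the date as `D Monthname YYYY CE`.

10 January 956 CE

The Julian–Gregorian offset here is 5 days (Julian trailing).
5 January 956 Julian + 5 days → 10 January 956 Gregorian.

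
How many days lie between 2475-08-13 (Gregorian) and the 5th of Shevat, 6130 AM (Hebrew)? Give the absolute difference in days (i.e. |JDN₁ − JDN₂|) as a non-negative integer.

First date → JDN 2625260; second date → JDN 2586717.
The interval is |2625260 − 2586717| = 38543 days.

38543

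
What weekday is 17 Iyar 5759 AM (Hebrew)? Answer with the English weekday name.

Monday

This is JDN 2451302 (3 May 1999 Gregorian).
2451302 ≡ 0 (mod 7); counting from Monday = 0 gives Monday.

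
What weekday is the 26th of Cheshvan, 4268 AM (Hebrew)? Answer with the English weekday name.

Equivalently 20 November 507 Gregorian, JDN 1906561.
Since JDN mod 7 = 6 (0 = Monday), the day is Sunday.

Sunday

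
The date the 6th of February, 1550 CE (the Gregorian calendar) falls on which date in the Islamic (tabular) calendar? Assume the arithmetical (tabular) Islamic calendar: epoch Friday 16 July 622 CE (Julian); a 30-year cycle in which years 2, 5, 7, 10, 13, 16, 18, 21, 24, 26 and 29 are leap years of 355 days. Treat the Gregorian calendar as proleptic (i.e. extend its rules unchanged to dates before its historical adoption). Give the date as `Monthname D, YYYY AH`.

Both dates share Julian Day Number 2287222; in the tabular Islamic calendar that is 8 Muharram 957 AH.

Muharram 8, 957 AH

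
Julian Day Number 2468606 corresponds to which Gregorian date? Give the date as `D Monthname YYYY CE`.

17 September 2046 CE

Counting from JDN 2299161 = 15 Oct 1582 gives an offset of 169445 days.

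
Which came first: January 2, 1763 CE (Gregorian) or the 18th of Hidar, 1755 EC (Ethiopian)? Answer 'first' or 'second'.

second

The two dates have Julian Day Numbers 2364984 and 2364946 respectively.
Since 2364946 < 2364984, the second date comes first.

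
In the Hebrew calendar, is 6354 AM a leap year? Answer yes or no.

Hebrew year 6354 is year 8 of its 19-year Metonic cycle; leap years are at positions 3, 6, 8, 11, 14, 17, 19, so it is a leap year (13 months).

yes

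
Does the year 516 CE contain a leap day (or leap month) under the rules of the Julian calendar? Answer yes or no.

516 mod 4 = 0, so it is a leap year in the Julian calendar.

yes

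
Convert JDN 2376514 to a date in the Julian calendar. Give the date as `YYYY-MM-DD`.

1794-07-17

JDN 2376514 is 28 July 1794 in the Gregorian calendar.
In the Julian calendar that day is 1794-07-17.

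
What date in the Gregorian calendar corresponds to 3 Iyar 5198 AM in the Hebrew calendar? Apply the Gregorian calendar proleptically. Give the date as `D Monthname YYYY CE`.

7 May 1438 CE

Julian Day Number of the source date = 2246405.
Converting JDN 2246405 to the Gregorian calendar gives 7 May 1438 CE.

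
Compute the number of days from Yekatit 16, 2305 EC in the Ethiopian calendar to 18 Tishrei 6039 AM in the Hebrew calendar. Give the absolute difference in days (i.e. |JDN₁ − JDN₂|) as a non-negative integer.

First date → JDN 2565922; second date → JDN 2553361.
The interval is |2565922 − 2553361| = 12561 days.

12561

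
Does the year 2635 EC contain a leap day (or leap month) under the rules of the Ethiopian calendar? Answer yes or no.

yes

2635 mod 4 = 3; in the Ethiopian calendar a year is leap when year mod 4 = 3, so it is a leap year.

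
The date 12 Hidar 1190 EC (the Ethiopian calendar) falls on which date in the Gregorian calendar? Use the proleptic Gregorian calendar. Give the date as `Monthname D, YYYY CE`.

November 15, 1197 CE

Julian Day Number of the source date = 2158574.
Converting JDN 2158574 to the Gregorian calendar gives 15 November 1197 CE.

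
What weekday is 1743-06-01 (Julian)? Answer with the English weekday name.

Wednesday

This is JDN 2357840 (12 June 1743 Gregorian).
2357840 ≡ 2 (mod 7); counting from Monday = 0 gives Wednesday.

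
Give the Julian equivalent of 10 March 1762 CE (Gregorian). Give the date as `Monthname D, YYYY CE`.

February 27, 1762 CE

At this point the Julian calendar is 11 days behind the Gregorian.
10 March 1762 Gregorian − 11 days → 27 February 1762 Julian.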